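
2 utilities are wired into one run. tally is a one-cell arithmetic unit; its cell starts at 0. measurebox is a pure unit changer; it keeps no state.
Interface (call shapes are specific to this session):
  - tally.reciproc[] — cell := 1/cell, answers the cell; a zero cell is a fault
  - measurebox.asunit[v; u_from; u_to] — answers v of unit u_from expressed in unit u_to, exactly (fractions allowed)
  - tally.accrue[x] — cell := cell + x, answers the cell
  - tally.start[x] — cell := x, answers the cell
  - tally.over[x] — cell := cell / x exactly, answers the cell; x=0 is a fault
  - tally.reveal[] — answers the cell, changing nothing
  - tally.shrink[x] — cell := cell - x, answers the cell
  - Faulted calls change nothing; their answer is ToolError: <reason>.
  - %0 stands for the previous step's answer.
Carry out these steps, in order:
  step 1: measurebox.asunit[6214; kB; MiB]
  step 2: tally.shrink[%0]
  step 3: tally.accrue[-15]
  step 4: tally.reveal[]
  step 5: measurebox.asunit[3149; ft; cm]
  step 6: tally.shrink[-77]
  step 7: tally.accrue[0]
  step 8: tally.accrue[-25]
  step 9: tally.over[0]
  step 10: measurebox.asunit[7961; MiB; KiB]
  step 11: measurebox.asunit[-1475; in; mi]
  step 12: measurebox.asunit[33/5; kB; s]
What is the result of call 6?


Using asunit passing v→6214, u_from→kB, u_to→MiB, and see 388375/65536.
Then shrink passing x→%0: -388375/65536.
I use accrue passing x→-15, which returns -1371415/65536.
Invoking reveal(), and get -1371415/65536.
Calling asunit passing v→3149, u_from→ft, u_to→cm, which returns 2399538/25.
Then shrink passing x→-77, giving 3674857/65536.
Invoking accrue passing x→0, and see 3674857/65536.
I try accrue passing x→-25, and see 2036457/65536.
Now I run over passing x→0, and observe ToolError: division by zero.
I run asunit passing v→7961, u_from→MiB, u_to→KiB, and get 8152064.
Then asunit passing v→-1475, u_from→in, u_to→mi, giving -295/12672.
Invoking asunit passing v→33/5, u_from→kB, u_to→s, → ToolError: incompatible units.

Answer: 3674857/65536


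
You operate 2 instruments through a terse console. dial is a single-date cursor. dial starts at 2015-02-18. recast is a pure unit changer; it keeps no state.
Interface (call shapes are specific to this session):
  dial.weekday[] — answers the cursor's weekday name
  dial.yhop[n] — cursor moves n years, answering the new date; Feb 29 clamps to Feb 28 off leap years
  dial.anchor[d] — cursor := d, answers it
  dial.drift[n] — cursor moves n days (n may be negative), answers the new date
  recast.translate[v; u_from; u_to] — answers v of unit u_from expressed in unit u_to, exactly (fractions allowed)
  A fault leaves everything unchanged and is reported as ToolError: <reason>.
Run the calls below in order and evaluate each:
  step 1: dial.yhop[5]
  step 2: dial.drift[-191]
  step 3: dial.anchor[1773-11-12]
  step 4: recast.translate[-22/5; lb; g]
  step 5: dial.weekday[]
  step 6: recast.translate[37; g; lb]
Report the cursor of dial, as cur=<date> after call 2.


-- yhop(5) => 2020-02-18
-- drift(-191) => 2019-08-11
-- anchor(1773-11-12) => 1773-11-12
-- translate(-22/5, lb, g) => -498951607/250000
-- weekday() => Friday
-- translate(37, g, lb) => 3700000/45359237

Answer: cur=2019-08-11


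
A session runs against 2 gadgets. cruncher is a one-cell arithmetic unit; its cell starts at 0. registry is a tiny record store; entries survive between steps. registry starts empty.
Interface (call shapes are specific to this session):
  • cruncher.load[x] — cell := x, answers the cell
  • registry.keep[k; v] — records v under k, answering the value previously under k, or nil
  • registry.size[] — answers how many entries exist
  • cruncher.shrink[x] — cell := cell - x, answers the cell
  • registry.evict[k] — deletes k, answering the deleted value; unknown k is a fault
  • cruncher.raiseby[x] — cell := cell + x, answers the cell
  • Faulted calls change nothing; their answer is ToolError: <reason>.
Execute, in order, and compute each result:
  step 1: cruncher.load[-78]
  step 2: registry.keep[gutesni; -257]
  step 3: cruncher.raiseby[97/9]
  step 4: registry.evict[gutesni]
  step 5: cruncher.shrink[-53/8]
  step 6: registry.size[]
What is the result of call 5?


// load(x=-78) => -78
// keep(k=gutesni, v=-257) => nil
// raiseby(x=97/9) => -605/9
// evict(k=gutesni) => -257
// shrink(x=-53/8) => -4363/72
// size() => 0

Answer: -4363/72


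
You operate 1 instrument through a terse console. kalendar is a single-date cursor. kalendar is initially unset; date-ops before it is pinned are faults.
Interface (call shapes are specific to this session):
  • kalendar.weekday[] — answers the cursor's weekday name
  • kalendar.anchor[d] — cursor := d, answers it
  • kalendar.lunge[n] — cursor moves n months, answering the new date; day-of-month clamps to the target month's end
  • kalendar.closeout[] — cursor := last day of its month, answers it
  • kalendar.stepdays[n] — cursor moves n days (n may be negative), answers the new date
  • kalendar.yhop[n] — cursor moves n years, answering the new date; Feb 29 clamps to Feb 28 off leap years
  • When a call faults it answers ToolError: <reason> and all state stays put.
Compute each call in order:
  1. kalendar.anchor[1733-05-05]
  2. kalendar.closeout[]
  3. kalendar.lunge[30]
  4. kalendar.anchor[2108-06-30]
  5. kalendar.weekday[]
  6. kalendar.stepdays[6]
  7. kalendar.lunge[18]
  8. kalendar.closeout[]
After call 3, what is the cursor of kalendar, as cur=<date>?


→ kalendar.anchor(d: 1733-05-05)
← 1733-05-05
→ kalendar.closeout()
← 1733-05-31
→ kalendar.lunge(n: 30)
← 1735-11-30
→ kalendar.anchor(d: 2108-06-30)
← 2108-06-30
→ kalendar.weekday()
← Saturday
→ kalendar.stepdays(n: 6)
← 2108-07-06
→ kalendar.lunge(n: 18)
← 2110-01-06
→ kalendar.closeout()
← 2110-01-31

Answer: cur=1735-11-30


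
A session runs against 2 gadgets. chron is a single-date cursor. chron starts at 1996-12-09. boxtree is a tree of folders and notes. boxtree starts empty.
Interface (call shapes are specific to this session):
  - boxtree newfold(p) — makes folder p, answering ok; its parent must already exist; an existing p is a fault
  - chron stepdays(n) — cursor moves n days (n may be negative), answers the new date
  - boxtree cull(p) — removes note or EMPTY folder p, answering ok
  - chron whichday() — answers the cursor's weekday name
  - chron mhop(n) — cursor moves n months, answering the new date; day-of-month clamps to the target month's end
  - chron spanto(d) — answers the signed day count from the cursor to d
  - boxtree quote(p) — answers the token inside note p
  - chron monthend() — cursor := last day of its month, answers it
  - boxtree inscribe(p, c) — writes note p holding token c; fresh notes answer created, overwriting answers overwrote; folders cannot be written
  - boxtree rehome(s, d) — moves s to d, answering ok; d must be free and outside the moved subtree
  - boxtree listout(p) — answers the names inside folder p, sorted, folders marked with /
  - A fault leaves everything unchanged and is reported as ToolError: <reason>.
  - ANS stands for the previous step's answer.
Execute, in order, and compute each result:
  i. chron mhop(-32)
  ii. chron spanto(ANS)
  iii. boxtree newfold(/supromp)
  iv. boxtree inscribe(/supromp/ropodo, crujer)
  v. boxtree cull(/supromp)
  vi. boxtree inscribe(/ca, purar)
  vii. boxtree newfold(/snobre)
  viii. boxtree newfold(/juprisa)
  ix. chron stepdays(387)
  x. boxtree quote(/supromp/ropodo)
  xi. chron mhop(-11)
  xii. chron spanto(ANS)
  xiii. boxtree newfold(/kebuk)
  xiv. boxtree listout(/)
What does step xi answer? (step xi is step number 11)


>> chron mhop(n→-32)
<< 1994-04-09
>> chron spanto(d→ANS)
<< 0
>> boxtree newfold(p→/supromp)
<< ok
>> boxtree inscribe(p→/supromp/ropodo, c→crujer)
<< created
>> boxtree cull(p→/supromp)
<< ToolError: not empty
>> boxtree inscribe(p→/ca, c→purar)
<< created
>> boxtree newfold(p→/snobre)
<< ok
>> boxtree newfold(p→/juprisa)
<< ok
>> chron stepdays(n→387)
<< 1995-05-01
>> boxtree quote(p→/supromp/ropodo)
<< crujer
>> chron mhop(n→-11)
<< 1994-06-01
>> chron spanto(d→ANS)
<< 0
>> boxtree newfold(p→/kebuk)
<< ok
>> boxtree listout(p→/)
<< [ca, juprisa/, kebuk/, snobre/, supromp/]

Answer: 1994-06-01


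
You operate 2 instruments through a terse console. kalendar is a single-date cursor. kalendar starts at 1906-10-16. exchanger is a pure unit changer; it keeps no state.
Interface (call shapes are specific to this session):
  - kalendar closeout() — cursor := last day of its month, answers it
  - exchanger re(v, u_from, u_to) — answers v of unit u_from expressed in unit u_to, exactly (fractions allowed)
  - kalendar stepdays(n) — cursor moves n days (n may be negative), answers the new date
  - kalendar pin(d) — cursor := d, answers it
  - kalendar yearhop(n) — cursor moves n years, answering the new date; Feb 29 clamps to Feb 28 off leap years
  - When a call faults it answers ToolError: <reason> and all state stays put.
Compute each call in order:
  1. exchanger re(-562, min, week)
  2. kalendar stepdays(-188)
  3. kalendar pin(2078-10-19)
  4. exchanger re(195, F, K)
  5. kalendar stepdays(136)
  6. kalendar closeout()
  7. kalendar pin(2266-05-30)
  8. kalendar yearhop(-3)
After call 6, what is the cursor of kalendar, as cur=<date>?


Answer: cur=2079-03-31

Derivation:
>> exchanger re(v='-562', u_from='min', u_to='week')
<< -281/5040
>> kalendar stepdays(n='-188')
<< 1906-04-11
>> kalendar pin(d='2078-10-19')
<< 2078-10-19
>> exchanger re(v='195', u_from='F', u_to='K')
<< 65467/180
>> kalendar stepdays(n='136')
<< 2079-03-04
>> kalendar closeout()
<< 2079-03-31
>> kalendar pin(d='2266-05-30')
<< 2266-05-30
>> kalendar yearhop(n='-3')
<< 2263-05-30


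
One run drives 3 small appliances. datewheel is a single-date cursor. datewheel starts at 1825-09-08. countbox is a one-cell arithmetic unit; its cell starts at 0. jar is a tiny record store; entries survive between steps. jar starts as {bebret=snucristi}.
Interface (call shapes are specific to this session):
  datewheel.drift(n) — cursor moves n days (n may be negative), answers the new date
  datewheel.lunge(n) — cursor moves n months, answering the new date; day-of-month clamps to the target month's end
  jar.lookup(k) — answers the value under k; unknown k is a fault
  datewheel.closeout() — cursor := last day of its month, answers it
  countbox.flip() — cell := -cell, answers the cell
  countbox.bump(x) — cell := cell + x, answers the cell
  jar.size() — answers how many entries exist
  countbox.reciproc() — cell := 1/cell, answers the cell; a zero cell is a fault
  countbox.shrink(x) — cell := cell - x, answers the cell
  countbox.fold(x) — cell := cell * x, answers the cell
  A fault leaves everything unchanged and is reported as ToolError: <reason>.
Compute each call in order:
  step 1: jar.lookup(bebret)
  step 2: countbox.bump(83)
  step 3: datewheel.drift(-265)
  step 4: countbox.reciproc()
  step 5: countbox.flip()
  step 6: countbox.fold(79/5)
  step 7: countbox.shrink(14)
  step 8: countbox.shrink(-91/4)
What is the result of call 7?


==> jar.lookup(k='bebret')
<== snucristi
==> countbox.bump(x='83')
<== 83
==> datewheel.drift(n='-265')
<== 1824-12-17
==> countbox.reciproc()
<== 1/83
==> countbox.flip()
<== -1/83
==> countbox.fold(x='79/5')
<== -79/415
==> countbox.shrink(x='14')
<== -5889/415
==> countbox.shrink(x='-91/4')
<== 14209/1660

Answer: -5889/415


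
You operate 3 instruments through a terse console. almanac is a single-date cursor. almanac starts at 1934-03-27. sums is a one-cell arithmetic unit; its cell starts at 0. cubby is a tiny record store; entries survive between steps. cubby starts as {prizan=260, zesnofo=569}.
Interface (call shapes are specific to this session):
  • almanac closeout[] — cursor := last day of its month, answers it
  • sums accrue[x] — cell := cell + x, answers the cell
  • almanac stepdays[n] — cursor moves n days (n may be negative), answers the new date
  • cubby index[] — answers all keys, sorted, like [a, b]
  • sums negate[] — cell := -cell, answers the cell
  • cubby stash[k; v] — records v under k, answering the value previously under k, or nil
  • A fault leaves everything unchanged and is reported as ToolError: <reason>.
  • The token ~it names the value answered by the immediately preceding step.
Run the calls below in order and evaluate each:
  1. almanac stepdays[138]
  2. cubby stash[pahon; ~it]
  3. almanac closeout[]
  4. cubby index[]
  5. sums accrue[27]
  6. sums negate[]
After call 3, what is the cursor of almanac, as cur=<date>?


Answer: cur=1934-08-31

Derivation:
// almanac stepdays(n=138) == 1934-08-12
// cubby stash(k=pahon, v=~it) == nil
// almanac closeout() == 1934-08-31
// cubby index() == [pahon, prizan, zesnofo]
// sums accrue(x=27) == 27
// sums negate() == -27


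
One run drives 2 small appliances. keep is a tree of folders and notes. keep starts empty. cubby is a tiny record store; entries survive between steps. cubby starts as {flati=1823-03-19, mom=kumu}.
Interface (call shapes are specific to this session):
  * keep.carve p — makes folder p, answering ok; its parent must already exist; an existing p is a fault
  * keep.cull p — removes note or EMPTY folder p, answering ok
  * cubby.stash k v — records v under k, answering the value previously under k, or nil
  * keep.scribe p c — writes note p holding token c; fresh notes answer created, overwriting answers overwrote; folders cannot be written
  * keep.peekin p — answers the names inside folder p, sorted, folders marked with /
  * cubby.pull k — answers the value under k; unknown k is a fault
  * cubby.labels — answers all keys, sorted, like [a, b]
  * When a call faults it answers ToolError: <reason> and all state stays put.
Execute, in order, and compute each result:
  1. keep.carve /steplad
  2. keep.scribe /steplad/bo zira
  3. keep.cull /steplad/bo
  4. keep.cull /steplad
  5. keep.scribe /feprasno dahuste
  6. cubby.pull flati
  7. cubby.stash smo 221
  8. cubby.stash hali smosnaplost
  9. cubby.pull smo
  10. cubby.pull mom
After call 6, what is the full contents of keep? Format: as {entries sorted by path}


-> carve(p=/steplad)
<- ok
-> scribe(p=/steplad/bo, c=zira)
<- created
-> cull(p=/steplad/bo)
<- ok
-> cull(p=/steplad)
<- ok
-> scribe(p=/feprasno, c=dahuste)
<- created
-> pull(k=flati)
<- 1823-03-19
-> stash(k=smo, v=221)
<- nil
-> stash(k=hali, v=smosnaplost)
<- nil
-> pull(k=smo)
<- 221
-> pull(k=mom)
<- kumu

Answer: {feprasno=dahuste}


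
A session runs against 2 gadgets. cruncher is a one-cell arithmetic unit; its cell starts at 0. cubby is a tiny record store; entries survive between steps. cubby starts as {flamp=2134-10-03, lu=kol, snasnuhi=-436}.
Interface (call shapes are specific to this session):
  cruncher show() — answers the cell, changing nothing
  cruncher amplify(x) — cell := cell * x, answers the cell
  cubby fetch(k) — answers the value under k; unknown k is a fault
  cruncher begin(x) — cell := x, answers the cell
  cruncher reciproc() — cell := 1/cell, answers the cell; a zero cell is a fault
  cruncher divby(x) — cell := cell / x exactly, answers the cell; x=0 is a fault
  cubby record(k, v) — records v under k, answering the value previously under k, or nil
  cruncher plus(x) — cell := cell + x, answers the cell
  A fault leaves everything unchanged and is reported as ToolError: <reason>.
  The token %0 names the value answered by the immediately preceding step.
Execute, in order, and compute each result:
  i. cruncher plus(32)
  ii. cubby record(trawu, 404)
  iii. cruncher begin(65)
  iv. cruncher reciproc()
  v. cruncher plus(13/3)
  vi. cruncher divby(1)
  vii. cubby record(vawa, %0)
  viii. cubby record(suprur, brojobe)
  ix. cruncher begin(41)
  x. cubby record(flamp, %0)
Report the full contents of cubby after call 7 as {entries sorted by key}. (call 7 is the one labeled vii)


Answer: {flamp=2134-10-03, lu=kol, snasnuhi=-436, trawu=404, vawa=848/195}

Derivation:
CALL cruncher plus[32]
RET  32
CALL cubby record[trawu; 404]
RET  nil
CALL cruncher begin[65]
RET  65
CALL cruncher reciproc[]
RET  1/65
CALL cruncher plus[13/3]
RET  848/195
CALL cruncher divby[1]
RET  848/195
CALL cubby record[vawa; %0]
RET  nil
CALL cubby record[suprur; brojobe]
RET  nil
CALL cruncher begin[41]
RET  41
CALL cubby record[flamp; %0]
RET  2134-10-03


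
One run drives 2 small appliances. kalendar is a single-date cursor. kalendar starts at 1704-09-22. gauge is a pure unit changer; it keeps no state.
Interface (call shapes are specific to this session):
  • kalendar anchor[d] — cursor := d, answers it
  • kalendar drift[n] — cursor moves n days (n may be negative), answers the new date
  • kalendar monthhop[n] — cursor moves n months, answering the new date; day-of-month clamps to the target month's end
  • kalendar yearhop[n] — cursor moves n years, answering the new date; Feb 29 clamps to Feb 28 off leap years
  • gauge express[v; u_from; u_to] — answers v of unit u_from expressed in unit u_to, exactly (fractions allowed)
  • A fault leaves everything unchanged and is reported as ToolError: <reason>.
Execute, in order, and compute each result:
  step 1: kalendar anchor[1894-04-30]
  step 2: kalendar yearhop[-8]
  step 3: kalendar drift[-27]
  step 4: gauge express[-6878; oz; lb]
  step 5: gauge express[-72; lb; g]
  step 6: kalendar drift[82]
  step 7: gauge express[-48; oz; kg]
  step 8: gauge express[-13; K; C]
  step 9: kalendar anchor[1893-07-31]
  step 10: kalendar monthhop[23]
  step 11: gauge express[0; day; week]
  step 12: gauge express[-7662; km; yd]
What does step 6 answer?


% 1. kalendar anchor(1894-04-30) : 1894-04-30
% 2. kalendar yearhop(-8) : 1886-04-30
% 3. kalendar drift(-27) : 1886-04-03
% 4. gauge express(-6878, oz, lb) : -3439/8
% 5. gauge express(-72, lb, g) : -408233133/12500
% 6. kalendar drift(82) : 1886-06-24
% 7. gauge express(-48, oz, kg) : -136077711/100000000
% 8. gauge express(-13, K, C) : -5723/20
% 9. kalendar anchor(1893-07-31) : 1893-07-31
% 10. kalendar monthhop(23) : 1895-06-30
% 11. gauge express(0, day, week) : 0
% 12. gauge express(-7662, km, yd) : -3192500000/381

Answer: 1886-06-24


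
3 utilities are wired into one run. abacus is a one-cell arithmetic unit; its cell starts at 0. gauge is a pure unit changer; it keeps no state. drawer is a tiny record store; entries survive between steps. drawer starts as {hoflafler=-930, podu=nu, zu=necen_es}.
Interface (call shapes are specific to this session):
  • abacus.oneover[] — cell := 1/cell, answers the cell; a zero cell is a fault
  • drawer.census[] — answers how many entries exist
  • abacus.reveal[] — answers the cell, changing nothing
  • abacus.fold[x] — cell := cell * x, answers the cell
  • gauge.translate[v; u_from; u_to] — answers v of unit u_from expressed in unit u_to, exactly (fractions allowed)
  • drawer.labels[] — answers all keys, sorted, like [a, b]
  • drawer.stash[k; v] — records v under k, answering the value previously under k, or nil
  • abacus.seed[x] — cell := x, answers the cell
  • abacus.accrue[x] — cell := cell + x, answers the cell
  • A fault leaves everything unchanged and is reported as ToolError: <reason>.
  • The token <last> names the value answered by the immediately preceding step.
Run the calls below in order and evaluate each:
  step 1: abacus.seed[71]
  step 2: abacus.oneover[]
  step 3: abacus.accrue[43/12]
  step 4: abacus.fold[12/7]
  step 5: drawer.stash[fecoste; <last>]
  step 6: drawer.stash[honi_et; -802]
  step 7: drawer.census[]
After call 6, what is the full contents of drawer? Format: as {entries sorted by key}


Answer: {fecoste=3065/497, hoflafler=-930, honi_et=-802, podu=nu, zu=necen_es}

Derivation:
Now I run seed on x=71, → 71.
Next I call oneover(), which returns 1/71.
Now I run accrue on x=43/12, and get 3065/852.
I try fold on x=12/7: 3065/497.
I invoke stash on k=fecoste, v=<last>, and get nil.
Invoking stash on k=honi_et, v=-802, yielding nil.
I call census(), and observe 5.


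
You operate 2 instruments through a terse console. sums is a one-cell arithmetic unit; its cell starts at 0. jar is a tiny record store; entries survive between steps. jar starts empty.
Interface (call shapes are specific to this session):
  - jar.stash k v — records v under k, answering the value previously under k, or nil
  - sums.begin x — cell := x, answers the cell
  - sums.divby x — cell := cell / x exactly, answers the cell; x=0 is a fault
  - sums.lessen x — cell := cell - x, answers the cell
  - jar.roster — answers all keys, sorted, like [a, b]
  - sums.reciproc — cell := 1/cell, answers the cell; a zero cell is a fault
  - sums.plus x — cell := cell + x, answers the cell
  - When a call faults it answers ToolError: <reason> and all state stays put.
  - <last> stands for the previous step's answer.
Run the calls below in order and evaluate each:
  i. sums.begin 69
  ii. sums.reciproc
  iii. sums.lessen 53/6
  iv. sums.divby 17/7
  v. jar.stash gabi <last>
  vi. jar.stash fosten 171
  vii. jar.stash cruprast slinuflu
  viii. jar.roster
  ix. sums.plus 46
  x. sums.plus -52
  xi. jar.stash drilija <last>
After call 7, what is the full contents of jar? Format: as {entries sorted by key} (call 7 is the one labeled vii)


Answer: {cruprast=slinuflu, fosten=171, gabi=-8519/2346}

Derivation:
-> sums.begin(69)
<- 69
-> sums.reciproc()
<- 1/69
-> sums.lessen(53/6)
<- -1217/138
-> sums.divby(17/7)
<- -8519/2346
-> jar.stash(gabi, <last>)
<- nil
-> jar.stash(fosten, 171)
<- nil
-> jar.stash(cruprast, slinuflu)
<- nil
-> jar.roster()
<- [cruprast, fosten, gabi]
-> sums.plus(46)
<- 99397/2346
-> sums.plus(-52)
<- -22595/2346
-> jar.stash(drilija, <last>)
<- nil


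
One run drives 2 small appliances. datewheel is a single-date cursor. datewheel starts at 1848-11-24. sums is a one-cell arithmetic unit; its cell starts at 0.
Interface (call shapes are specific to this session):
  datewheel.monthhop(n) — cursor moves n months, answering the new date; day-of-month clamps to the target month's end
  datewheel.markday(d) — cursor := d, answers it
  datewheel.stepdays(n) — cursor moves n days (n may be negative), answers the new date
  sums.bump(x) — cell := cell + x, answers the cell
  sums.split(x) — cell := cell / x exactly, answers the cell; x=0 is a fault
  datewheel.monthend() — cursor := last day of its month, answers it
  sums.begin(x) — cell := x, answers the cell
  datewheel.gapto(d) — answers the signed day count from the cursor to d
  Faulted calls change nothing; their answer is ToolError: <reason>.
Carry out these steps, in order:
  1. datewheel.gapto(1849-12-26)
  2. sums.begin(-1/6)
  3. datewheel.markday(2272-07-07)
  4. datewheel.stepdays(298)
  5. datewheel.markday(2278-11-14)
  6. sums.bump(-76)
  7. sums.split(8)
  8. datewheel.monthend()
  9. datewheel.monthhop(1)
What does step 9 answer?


Answer: 2278-12-30

Derivation:
;; 1. gapto(d='1849-12-26') : 397
;; 2. begin(x='-1/6') : -1/6
;; 3. markday(d='2272-07-07') : 2272-07-07
;; 4. stepdays(n='298') : 2273-05-01
;; 5. markday(d='2278-11-14') : 2278-11-14
;; 6. bump(x='-76') : -457/6
;; 7. split(x='8') : -457/48
;; 8. monthend() : 2278-11-30
;; 9. monthhop(n='1') : 2278-12-30


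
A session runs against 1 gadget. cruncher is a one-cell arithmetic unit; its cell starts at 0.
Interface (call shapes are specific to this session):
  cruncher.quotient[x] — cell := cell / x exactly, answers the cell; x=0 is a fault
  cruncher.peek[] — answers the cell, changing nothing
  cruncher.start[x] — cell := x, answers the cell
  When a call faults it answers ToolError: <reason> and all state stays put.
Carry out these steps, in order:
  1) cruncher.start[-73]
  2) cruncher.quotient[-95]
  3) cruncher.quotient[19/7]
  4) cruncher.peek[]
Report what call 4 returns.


CALL cruncher.start[x→-73]
RET  -73
CALL cruncher.quotient[x→-95]
RET  73/95
CALL cruncher.quotient[x→19/7]
RET  511/1805
CALL cruncher.peek[]
RET  511/1805

Answer: 511/1805


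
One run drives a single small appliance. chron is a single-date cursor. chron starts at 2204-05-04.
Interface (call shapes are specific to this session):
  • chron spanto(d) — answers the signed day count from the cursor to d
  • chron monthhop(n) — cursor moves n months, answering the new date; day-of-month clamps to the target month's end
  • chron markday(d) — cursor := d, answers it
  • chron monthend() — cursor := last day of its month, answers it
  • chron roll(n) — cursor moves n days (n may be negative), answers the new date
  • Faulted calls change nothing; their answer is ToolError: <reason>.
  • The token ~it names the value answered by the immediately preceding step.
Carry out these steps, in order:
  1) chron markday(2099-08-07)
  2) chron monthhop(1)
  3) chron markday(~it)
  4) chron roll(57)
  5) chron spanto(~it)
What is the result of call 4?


;; 1. chron markday(d: 2099-08-07) == 2099-08-07
;; 2. chron monthhop(n: 1) == 2099-09-07
;; 3. chron markday(d: ~it) == 2099-09-07
;; 4. chron roll(n: 57) == 2099-11-03
;; 5. chron spanto(d: ~it) == 0

Answer: 2099-11-03


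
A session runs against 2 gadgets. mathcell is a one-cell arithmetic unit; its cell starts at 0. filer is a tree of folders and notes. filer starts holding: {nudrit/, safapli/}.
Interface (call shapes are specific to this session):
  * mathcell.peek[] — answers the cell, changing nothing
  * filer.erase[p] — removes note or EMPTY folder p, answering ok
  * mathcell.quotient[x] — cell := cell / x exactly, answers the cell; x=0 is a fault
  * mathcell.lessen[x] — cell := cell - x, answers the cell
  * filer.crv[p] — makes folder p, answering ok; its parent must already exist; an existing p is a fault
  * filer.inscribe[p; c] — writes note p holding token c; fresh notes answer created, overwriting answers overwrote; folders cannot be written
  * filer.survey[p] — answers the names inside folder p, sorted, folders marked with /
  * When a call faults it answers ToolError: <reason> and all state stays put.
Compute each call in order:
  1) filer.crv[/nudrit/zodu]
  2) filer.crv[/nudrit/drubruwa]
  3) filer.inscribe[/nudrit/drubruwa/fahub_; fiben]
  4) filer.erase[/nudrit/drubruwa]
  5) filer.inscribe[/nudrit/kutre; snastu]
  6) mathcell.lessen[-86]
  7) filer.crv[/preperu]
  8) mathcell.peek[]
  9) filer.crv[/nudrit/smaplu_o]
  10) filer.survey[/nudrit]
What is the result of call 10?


Answer: [drubruwa/, kutre, smaplu_o/, zodu/]

Derivation:
! crv(p→/nudrit/zodu) => ok
! crv(p→/nudrit/drubruwa) => ok
! inscribe(p→/nudrit/drubruwa/fahub_, c→fiben) => created
! erase(p→/nudrit/drubruwa) => ToolError: not empty
! inscribe(p→/nudrit/kutre, c→snastu) => created
! lessen(x→-86) => 86
! crv(p→/preperu) => ok
! peek() => 86
! crv(p→/nudrit/smaplu_o) => ok
! survey(p→/nudrit) => [drubruwa/, kutre, smaplu_o/, zodu/]


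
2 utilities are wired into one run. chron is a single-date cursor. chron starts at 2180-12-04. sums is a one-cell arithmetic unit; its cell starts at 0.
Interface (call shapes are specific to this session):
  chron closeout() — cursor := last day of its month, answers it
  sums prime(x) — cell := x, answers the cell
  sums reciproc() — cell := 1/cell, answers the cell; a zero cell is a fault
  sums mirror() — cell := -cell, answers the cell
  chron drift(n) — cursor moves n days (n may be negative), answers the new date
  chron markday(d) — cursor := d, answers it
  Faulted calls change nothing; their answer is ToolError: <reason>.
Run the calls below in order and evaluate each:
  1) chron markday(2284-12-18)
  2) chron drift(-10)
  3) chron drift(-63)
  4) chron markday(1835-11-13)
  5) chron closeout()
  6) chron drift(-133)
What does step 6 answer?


Answer: 1835-07-20

Derivation:
·→ chron markday(d=2284-12-18)
·← 2284-12-18
·→ chron drift(n=-10)
·← 2284-12-08
·→ chron drift(n=-63)
·← 2284-10-06
·→ chron markday(d=1835-11-13)
·← 1835-11-13
·→ chron closeout()
·← 1835-11-30
·→ chron drift(n=-133)
·← 1835-07-20


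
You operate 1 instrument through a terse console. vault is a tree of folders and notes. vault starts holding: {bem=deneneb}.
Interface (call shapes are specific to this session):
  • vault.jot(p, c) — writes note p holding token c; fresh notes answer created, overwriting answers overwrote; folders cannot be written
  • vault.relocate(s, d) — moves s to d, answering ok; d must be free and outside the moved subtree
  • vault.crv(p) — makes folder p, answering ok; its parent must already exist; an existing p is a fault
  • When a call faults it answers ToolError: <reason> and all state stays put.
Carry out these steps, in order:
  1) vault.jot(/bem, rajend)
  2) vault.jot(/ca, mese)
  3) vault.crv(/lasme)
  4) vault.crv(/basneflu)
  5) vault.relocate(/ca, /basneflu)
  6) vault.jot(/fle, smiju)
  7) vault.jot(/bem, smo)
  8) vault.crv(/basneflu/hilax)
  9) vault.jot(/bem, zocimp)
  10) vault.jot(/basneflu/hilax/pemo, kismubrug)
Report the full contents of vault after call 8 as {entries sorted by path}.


Step: vault.jot[p: /bem; c: rajend]
Result: overwrote
Step: vault.jot[p: /ca; c: mese]
Result: created
Step: vault.crv[p: /lasme]
Result: ok
Step: vault.crv[p: /basneflu]
Result: ok
Step: vault.relocate[s: /ca; d: /basneflu]
Result: ToolError: exists
Step: vault.jot[p: /fle; c: smiju]
Result: created
Step: vault.jot[p: /bem; c: smo]
Result: overwrote
Step: vault.crv[p: /basneflu/hilax]
Result: ok
Step: vault.jot[p: /bem; c: zocimp]
Result: overwrote
Step: vault.jot[p: /basneflu/hilax/pemo; c: kismubrug]
Result: created

Answer: {basneflu/, basneflu/hilax/, bem=smo, ca=mese, fle=smiju, lasme/}


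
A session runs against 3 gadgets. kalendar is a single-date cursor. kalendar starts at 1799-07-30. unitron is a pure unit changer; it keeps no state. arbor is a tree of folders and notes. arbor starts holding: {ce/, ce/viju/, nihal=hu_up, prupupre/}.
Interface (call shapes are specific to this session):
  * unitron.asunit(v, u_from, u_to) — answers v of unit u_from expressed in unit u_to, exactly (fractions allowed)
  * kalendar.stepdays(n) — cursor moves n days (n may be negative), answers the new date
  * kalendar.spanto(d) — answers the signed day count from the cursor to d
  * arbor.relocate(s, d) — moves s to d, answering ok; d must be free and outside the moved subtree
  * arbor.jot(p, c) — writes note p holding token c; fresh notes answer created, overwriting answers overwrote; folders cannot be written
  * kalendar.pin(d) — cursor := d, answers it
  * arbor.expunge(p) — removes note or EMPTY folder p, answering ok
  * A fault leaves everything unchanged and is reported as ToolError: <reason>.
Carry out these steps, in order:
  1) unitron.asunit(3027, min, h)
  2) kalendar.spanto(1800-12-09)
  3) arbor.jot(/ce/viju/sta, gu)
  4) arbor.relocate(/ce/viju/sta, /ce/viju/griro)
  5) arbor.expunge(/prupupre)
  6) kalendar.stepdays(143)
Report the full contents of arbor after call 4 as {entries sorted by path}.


Now I run unitron.asunit with v→3027, u_from→min, u_to→h, which returns 1009/20.
I call kalendar.spanto with d→1800-12-09, — result: 497.
Calling arbor.jot with p→/ce/viju/sta, c→gu, and get created.
Invoking arbor.relocate with s→/ce/viju/sta, d→/ce/viju/griro, → ok.
Calling arbor.expunge with p→/prupupre, and get ok.
Next I call kalendar.stepdays with n→143, — result: 1799-12-20.

Answer: {ce/, ce/viju/, ce/viju/griro=gu, nihal=hu_up, prupupre/}


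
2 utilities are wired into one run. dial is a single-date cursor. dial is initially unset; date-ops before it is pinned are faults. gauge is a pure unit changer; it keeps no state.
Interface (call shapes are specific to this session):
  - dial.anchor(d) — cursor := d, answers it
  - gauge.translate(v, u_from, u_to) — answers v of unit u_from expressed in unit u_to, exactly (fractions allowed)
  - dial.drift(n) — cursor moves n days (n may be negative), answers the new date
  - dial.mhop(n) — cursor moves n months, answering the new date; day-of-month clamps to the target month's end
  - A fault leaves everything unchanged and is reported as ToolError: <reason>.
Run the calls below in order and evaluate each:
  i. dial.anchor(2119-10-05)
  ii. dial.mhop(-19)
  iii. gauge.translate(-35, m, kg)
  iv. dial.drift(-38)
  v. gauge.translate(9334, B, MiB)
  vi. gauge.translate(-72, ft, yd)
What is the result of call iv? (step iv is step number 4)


Answer: 2118-01-26

Derivation:
→ dial.anchor(d=2119-10-05)
← 2119-10-05
→ dial.mhop(n=-19)
← 2118-03-05
→ gauge.translate(v=-35, u_from=m, u_to=kg)
← ToolError: incompatible units
→ dial.drift(n=-38)
← 2118-01-26
→ gauge.translate(v=9334, u_from=B, u_to=MiB)
← 4667/524288
→ gauge.translate(v=-72, u_from=ft, u_to=yd)
← -24


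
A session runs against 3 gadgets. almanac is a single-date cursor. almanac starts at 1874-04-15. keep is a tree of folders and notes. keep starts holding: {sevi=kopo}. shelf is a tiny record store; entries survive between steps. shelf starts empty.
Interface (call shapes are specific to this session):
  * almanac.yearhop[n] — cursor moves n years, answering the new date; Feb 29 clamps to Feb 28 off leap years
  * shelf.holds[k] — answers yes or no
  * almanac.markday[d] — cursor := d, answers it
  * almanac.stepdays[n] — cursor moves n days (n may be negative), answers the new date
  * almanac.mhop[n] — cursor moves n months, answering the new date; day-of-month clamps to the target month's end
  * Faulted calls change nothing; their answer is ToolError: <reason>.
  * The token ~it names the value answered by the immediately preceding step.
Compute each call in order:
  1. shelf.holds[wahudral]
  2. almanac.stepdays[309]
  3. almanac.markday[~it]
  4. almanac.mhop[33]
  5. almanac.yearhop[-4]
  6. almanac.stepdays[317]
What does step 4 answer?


Answer: 1877-11-18

Derivation:
Calling shelf.holds passing k=wahudral, yielding no.
I invoke almanac.stepdays passing n=309: 1875-02-18.
Invoking almanac.markday passing d=~it, and observe 1875-02-18.
I invoke almanac.mhop passing n=33, — result: 1877-11-18.
Next I call almanac.yearhop passing n=-4, which returns 1873-11-18.
Calling almanac.stepdays passing n=317, — result: 1874-10-01.


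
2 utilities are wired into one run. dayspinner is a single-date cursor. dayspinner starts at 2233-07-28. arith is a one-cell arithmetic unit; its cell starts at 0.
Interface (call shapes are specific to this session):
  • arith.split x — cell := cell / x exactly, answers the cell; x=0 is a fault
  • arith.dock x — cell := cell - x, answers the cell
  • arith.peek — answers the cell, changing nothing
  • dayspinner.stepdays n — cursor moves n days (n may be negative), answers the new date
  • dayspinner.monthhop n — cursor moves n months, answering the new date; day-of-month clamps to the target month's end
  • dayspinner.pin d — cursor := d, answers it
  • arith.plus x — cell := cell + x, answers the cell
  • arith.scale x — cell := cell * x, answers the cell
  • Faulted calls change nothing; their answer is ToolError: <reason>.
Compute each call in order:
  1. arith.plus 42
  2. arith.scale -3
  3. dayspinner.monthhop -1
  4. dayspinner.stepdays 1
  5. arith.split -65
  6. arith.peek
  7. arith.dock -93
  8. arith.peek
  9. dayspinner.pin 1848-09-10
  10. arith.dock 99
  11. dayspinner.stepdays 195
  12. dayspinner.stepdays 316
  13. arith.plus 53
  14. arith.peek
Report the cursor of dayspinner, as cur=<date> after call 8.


Answer: cur=2233-06-29

Derivation:
I try plus(x→42): 42.
I try scale(x→-3), — result: -126.
I try monthhop(n→-1), yielding 2233-06-28.
Next I call stepdays(n→1), and observe 2233-06-29.
I use split(x→-65), giving 126/65.
I try peek(): 126/65.
Calling dock(x→-93), giving 6171/65.
Next I call peek(), yielding 6171/65.
Now I run pin(d→1848-09-10): 1848-09-10.
Then dock(x→99), → -264/65.
Next I call stepdays(n→195), yielding 1849-03-24.
Calling stepdays(n→316), and see 1850-02-03.
I invoke plus(x→53), yielding 3181/65.
Next I call peek(), and get 3181/65.


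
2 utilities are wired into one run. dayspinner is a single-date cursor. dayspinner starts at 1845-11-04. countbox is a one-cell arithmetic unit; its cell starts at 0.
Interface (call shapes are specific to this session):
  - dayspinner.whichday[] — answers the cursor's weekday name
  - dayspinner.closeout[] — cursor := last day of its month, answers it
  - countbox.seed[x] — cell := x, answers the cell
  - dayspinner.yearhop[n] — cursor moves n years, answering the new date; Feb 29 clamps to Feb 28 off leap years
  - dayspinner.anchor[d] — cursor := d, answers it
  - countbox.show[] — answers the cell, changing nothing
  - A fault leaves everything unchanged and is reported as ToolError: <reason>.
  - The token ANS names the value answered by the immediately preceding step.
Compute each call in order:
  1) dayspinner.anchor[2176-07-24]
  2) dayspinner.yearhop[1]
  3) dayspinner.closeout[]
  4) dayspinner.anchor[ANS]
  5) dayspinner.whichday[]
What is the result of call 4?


-- anchor(d: 2176-07-24) -> 2176-07-24
-- yearhop(n: 1) -> 2177-07-24
-- closeout() -> 2177-07-31
-- anchor(d: ANS) -> 2177-07-31
-- whichday() -> Thursday

Answer: 2177-07-31


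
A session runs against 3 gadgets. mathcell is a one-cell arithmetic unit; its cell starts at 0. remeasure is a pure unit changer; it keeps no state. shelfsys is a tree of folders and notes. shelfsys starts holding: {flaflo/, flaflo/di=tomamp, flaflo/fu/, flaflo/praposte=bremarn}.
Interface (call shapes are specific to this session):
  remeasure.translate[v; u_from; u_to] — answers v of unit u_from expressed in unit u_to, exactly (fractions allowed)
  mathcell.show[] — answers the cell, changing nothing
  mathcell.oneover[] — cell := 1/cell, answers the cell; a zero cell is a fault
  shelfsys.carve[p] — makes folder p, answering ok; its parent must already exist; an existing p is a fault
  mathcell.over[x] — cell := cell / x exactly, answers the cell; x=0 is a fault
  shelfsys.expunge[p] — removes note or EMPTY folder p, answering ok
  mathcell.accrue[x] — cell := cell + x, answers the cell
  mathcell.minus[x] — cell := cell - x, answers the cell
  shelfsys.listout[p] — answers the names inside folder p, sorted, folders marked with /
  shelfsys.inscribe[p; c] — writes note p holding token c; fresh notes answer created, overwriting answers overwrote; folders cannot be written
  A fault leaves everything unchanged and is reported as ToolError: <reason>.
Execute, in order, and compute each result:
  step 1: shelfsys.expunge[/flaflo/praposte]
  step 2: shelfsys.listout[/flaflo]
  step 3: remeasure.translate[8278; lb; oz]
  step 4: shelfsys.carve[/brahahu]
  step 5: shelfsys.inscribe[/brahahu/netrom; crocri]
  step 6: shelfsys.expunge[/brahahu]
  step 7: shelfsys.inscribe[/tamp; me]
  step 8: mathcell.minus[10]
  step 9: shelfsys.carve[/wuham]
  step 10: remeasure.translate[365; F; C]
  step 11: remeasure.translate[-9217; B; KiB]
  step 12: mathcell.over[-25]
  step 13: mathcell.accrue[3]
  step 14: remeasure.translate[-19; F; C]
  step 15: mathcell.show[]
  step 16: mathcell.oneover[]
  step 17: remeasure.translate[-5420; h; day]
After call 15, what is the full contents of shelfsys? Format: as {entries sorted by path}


I invoke shelfsys.expunge on p=/flaflo/praposte, and see ok.
Then shelfsys.listout on p=/flaflo, → [di, fu/].
Calling remeasure.translate on v=8278, u_from=lb, u_to=oz, and observe 132448.
Using shelfsys.carve on p=/brahahu, and get ok.
Next I call shelfsys.inscribe on p=/brahahu/netrom, c=crocri, yielding created.
Using shelfsys.expunge on p=/brahahu, — result: ToolError: not empty.
Using shelfsys.inscribe on p=/tamp, c=me, → created.
I use mathcell.minus on x=10, and get -10.
I invoke shelfsys.carve on p=/wuham, and observe ok.
I try remeasure.translate on v=365, u_from=F, u_to=C, which returns 185.
Invoking remeasure.translate on v=-9217, u_from=B, u_to=KiB, → -9217/1024.
Now I run mathcell.over on x=-25, and observe 2/5.
Calling mathcell.accrue on x=3, — result: 17/5.
I try remeasure.translate on v=-19, u_from=F, u_to=C, and observe -85/3.
Then mathcell.show(), and get 17/5.
Now I run mathcell.oneover: 5/17.
I run remeasure.translate on v=-5420, u_from=h, u_to=day, — result: -1355/6.

Answer: {brahahu/, brahahu/netrom=crocri, flaflo/, flaflo/di=tomamp, flaflo/fu/, tamp=me, wuham/}
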